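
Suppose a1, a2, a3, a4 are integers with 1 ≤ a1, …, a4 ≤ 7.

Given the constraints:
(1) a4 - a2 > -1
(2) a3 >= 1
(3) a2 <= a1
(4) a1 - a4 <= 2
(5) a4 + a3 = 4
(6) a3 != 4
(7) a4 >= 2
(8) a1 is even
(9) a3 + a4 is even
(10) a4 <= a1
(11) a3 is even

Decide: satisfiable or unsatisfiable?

Setting (a1, a2, a3, a4) = (4, 1, 2, 2) satisfies everything: constraint 1: a4 - a2 = 1; constraint 4: a1 - a4 = 2, and the others follow.

Satisfiable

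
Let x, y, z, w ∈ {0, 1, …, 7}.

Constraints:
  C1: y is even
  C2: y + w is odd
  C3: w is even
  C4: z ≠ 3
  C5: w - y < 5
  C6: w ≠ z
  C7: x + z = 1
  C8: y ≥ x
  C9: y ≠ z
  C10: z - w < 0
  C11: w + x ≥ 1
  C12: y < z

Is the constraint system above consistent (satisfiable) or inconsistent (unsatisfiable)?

Constraint 1 makes y even and constraint 3 makes w even, so y + w must be even. Constraint 2 says y + w is odd — contradiction.

Unsatisfiable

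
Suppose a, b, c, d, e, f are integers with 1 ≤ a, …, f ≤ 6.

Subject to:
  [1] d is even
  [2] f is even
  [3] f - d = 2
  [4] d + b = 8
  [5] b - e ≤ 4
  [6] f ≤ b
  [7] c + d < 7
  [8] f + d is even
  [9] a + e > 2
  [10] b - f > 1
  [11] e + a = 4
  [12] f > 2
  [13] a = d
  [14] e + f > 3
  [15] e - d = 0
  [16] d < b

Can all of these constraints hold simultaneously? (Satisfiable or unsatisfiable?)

Satisfiable

The assignment a = 2, b = 6, c = 3, d = 2, e = 2, f = 4 works:
  constraint 3 holds since f - d = 2.
  constraint 4 holds since d + b = 8.
The rest check out directly.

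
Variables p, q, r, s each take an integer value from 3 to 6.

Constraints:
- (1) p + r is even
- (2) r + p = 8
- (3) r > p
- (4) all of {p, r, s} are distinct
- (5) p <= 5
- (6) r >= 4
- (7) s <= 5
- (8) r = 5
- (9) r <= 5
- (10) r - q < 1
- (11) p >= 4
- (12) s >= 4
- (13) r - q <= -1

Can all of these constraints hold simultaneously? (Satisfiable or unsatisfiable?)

Unsatisfiable

Constraints 5, 6, 7, 9, 11, and 12 confine each of p, r, s to the 2 values {4, 5}.
Constraint 4 requires all 3 of them to be distinct, but only 2 values are available — impossible by the pigeonhole principle.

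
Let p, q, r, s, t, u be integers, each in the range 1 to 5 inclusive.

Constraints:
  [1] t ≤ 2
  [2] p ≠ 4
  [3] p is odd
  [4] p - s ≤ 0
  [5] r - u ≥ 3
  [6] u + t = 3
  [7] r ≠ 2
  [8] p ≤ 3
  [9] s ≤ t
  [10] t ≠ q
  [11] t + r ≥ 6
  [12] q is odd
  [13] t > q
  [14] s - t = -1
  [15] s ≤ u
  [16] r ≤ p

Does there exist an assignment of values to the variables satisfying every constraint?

From constraint 1: t ≤ 2. From constraints 8 and 16: r ≤ p ≤ 3. Hence t + r ≤ 5. But constraint 11 requires t + r ≥ 6, and 6 > 5. Contradiction.

Unsatisfiable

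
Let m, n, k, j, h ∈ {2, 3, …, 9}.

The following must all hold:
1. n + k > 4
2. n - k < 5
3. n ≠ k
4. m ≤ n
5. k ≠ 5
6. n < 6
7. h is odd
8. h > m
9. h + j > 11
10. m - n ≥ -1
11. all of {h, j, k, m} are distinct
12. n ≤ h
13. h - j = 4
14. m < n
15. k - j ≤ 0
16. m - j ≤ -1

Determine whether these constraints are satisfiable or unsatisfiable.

Satisfiable

The assignment m = 3, n = 4, k = 2, j = 5, h = 9 works:
  constraint 1 holds since n + k = 6.
  constraint 2 holds since n - k = 2.
The rest check out directly.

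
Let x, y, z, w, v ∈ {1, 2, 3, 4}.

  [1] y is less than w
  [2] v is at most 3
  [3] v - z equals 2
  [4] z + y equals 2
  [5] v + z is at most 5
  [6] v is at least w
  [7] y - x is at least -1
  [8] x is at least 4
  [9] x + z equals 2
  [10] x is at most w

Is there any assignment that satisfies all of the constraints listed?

Unsatisfiable

From constraints 8 and 10: w ≥ x and x ≥ 4, so w ≥ 4. From constraints 2 and 6: w ≤ v and v ≤ 3, so w ≤ 3. But 3 < 4, so no value of w works.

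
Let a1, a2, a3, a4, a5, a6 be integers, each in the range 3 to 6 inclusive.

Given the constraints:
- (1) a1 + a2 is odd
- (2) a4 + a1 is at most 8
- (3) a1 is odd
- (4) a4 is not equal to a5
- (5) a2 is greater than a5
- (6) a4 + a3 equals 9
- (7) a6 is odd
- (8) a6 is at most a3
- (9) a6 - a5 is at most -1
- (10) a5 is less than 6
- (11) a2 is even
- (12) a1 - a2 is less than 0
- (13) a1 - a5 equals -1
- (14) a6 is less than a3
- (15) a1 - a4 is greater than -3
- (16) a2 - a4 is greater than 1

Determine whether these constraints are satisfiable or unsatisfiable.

Satisfiable

The assignment a1 = 3, a2 = 6, a3 = 6, a4 = 3, a5 = 4, a6 = 3 works:
  constraint 2 holds since a4 + a1 = 6.
  constraint 6 holds since a4 + a3 = 9.
The rest check out directly.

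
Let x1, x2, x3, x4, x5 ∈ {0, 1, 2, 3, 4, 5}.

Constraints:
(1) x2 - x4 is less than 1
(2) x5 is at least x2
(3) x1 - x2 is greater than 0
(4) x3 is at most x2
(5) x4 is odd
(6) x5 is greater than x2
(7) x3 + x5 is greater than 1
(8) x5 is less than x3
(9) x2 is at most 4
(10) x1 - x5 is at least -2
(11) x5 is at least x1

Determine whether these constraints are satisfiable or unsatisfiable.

Unsatisfiable

Constraints 3, 4, 8, and 11 give x3 ≤ x2, x2 < x1, x1 ≤ x5, x5 < x3. Chaining: x3 ≤ x2 < x1 ≤ x5 < x3, which forces x3 < x3 — impossible.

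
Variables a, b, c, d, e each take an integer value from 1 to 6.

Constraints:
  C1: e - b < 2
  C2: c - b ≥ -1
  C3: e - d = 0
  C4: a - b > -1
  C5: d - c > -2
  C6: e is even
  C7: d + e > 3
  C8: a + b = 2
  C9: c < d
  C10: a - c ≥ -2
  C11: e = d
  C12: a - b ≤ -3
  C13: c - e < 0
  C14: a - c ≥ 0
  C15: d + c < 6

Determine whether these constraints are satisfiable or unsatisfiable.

Constraints 2, 12, and 14 give c − b ≥ -1, b − a ≥ 3, a − c ≥ 0.
Adding all 3 inequalities: the left sides telescope to 0, and the right sides sum to (-1) + 3 + 0 = 2. So 0 ≥ 2, which is false.

Unsatisfiable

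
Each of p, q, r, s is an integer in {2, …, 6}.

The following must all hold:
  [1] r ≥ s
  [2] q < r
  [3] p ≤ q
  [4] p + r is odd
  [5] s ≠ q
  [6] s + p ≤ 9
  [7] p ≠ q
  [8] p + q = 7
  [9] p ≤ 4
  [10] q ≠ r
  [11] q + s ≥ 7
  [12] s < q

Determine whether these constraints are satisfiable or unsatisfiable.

The assignment p = 3, q = 4, r = 6, s = 3 works:
  constraint 6 holds since s + p = 6.
  constraint 8 holds since p + q = 7.
  constraint 11 holds since q + s = 7.
The rest check out directly.

Satisfiable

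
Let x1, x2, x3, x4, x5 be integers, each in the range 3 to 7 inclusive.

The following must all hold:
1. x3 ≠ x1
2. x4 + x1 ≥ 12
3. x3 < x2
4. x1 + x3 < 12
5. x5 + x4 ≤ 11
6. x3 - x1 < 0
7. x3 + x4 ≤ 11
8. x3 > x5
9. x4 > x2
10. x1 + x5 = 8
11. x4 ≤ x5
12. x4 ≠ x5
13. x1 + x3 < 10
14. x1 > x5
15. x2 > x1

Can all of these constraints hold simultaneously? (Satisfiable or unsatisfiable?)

Unsatisfiable

Constraints 6, 8, 9, 11, and 15 give x5 < x3, x3 < x1, x1 < x2, x2 < x4, x4 ≤ x5. Chaining: x5 < x3 < x1 < x2 < x4 ≤ x5, which forces x5 < x5 — impossible.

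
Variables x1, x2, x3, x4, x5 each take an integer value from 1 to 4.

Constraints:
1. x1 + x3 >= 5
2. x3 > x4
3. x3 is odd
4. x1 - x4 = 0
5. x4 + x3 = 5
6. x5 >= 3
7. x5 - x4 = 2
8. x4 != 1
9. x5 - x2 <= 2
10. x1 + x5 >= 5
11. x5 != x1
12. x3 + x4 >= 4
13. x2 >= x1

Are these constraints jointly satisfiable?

Satisfiable

The assignment x1 = 2, x2 = 3, x3 = 3, x4 = 2, x5 = 4 works:
  constraint 1 holds since x1 + x3 = 5.
  constraint 4 holds since x1 - x4 = 0.
The rest check out directly.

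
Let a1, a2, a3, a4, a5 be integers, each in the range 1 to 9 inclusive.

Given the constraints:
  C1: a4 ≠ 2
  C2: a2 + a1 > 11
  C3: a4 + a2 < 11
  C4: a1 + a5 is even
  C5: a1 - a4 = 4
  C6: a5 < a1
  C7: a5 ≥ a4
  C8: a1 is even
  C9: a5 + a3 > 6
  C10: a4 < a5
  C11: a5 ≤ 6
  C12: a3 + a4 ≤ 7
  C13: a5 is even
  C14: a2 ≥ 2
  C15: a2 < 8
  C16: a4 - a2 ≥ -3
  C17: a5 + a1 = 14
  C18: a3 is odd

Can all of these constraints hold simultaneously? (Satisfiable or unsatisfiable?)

Try a1 = 8, a2 = 6, a3 = 3, a4 = 4, a5 = 6.
Check constraint 2: a2 + a1 = 14; constraint 3: a4 + a2 = 10. The remaining constraints are straightforward to verify.

Satisfiable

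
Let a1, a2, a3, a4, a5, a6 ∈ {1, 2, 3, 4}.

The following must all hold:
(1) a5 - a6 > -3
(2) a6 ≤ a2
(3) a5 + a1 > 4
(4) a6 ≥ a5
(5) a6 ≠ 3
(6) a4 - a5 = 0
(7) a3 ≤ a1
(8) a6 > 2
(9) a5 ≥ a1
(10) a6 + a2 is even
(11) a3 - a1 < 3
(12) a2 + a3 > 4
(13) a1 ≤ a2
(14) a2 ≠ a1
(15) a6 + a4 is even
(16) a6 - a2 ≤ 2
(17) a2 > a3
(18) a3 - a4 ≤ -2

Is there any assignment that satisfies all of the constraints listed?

Take a1 = 2, a2 = 4, a3 = 2, a4 = 4, a5 = 4, a6 = 4. Then constraint 1: a5 - a6 = 0; constraint 3: a5 + a1 = 6; constraint 6: a4 - a5 = 0, and every other listed constraint is also met.

Satisfiable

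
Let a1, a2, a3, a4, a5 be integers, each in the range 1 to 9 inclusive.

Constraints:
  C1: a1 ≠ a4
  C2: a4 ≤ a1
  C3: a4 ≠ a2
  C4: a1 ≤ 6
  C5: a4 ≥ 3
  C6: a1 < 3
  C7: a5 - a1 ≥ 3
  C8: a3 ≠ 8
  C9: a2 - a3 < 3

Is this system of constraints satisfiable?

From constraints 2 and 5: a1 ≥ a4 and a4 ≥ 3, so a1 ≥ 3. From constraint 6: a1 ≤ 2. But 2 < 3, so no value of a1 works.

Unsatisfiable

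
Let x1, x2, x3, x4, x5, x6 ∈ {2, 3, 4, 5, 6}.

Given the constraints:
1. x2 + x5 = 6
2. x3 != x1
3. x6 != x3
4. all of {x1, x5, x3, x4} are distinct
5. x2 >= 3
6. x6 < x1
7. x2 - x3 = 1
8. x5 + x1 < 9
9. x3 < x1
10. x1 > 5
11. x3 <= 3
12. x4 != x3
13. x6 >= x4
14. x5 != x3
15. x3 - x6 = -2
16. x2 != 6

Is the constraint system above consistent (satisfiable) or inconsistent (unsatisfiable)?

Try x1 = 6, x2 = 4, x3 = 3, x4 = 4, x5 = 2, x6 = 5.
Check constraint 1: x2 + x5 = 6; constraint 7: x2 - x3 = 1. The remaining constraints are straightforward to verify.

Satisfiable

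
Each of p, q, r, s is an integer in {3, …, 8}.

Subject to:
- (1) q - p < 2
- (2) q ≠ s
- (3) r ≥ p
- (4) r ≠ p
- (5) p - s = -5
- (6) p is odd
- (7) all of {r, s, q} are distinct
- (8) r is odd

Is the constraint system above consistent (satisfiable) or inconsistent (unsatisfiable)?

Satisfiable

One satisfying assignment is p = 3, q = 4, r = 7, s = 8.
For the less obvious constraints — constraint 1: q - p = 1; constraint 5: p - s = -5 — and the others hold by inspection.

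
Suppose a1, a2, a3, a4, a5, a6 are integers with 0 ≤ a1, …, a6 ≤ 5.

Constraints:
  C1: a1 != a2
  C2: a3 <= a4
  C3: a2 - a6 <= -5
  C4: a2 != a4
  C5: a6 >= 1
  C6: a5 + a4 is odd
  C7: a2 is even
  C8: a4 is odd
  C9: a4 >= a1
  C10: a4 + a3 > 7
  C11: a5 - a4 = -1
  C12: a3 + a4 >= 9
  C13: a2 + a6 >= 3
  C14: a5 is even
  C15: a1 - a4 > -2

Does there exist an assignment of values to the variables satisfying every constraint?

Satisfiable

Try a1 = 5, a2 = 0, a3 = 4, a4 = 5, a5 = 4, a6 = 5.
Check constraint 3: a2 - a6 = -5; constraint 10: a4 + a3 = 9. The remaining constraints are straightforward to verify.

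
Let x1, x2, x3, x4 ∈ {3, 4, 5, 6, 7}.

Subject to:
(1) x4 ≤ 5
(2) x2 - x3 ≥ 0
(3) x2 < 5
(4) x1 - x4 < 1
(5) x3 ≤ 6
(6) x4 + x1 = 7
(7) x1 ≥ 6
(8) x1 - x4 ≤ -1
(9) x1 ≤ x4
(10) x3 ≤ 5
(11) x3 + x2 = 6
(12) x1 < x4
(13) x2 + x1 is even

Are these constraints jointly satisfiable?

From constraints 7 and 9: x4 ≥ x1 and x1 ≥ 6, so x4 ≥ 6. From constraint 1: x4 ≤ 5. But 5 < 6, so no value of x4 works.

Unsatisfiable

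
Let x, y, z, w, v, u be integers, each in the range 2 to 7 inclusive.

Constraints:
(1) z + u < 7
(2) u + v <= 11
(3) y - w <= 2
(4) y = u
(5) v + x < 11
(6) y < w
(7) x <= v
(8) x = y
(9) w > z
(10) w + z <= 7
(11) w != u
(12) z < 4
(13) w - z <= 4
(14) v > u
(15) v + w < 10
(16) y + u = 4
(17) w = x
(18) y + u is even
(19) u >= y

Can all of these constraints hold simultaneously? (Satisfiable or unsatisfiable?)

From constraints 4, 8, and 17, w = x = y = u, so w = u. But constraint 11 says w ≠ u. Contradiction.

Unsatisfiable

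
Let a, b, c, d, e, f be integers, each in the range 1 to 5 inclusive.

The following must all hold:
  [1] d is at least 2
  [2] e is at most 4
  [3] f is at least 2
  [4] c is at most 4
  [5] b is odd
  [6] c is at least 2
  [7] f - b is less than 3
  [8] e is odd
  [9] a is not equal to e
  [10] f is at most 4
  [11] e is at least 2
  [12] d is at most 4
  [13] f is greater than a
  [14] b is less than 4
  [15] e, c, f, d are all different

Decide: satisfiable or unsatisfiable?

Unsatisfiable

Constraints 1, 2, 3, 4, 6, 10, 11, and 12 confine each of e, c, f, d to the 3 values {2, …, 4}.
Constraint 15 requires all 4 of them to be distinct, but only 3 values are available — impossible by the pigeonhole principle.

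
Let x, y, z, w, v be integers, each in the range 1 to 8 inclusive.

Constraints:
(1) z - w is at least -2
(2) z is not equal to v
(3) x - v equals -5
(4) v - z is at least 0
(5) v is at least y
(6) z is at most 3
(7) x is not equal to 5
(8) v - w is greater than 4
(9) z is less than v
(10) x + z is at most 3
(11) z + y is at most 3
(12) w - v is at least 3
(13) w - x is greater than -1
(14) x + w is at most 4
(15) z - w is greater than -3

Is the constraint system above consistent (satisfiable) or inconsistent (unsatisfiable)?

Constraints 1, 4, and 12 give z − w ≥ -2, w − v ≥ 3, v − z ≥ 0.
Adding all 3 inequalities: the left sides telescope to 0, and the right sides sum to (-2) + 3 + 0 = 1. So 0 ≥ 1, which is false.

Unsatisfiable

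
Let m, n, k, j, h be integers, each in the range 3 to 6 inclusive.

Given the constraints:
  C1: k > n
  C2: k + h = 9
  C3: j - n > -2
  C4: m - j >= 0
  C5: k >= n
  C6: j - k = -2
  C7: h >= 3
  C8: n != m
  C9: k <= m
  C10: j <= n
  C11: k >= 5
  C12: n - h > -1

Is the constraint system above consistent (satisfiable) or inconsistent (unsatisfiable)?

Try m = 5, n = 4, k = 5, j = 3, h = 4.
Check constraint 2: k + h = 9; constraint 3: j - n = -1. The remaining constraints are straightforward to verify.

Satisfiable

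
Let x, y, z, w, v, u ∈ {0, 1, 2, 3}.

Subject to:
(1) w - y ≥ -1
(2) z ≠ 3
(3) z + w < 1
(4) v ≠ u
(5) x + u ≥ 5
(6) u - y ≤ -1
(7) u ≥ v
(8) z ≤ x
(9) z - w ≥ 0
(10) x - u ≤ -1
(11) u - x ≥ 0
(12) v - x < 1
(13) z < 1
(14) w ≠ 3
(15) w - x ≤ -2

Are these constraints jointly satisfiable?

Unsatisfiable

Constraints 1, 6, 11, and 15 give w − y ≥ -1, y − u ≥ 1, u − x ≥ 0, x − w ≥ 2.
Adding all 4 inequalities: the left sides telescope to 0, and the right sides sum to (-1) + 1 + 0 + 2 = 2. So 0 ≥ 2, which is false.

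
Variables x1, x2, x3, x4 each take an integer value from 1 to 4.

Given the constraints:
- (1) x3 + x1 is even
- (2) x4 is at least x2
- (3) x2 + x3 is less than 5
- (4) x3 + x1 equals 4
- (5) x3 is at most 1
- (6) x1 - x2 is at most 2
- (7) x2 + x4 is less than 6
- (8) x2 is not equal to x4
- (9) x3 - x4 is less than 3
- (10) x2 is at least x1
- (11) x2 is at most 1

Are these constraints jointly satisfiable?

Unsatisfiable

From constraint 5: x3 ≤ 1. From constraints 10 and 11: x1 ≤ x2 ≤ 1. Hence x3 + x1 ≤ 2. But constraint 4 requires x3 + x1 = 4, and 4 > 2. Contradiction.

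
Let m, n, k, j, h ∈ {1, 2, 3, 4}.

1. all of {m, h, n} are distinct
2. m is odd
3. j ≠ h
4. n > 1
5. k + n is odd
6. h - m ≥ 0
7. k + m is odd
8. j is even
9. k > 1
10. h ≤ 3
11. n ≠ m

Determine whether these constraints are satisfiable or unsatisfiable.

Satisfiable

Try m = 1, n = 3, k = 2, j = 4, h = 2.
Check constraint 1: values 1, 2, 3 are distinct; constraint 6: h - m = 1. The remaining constraints are straightforward to verify.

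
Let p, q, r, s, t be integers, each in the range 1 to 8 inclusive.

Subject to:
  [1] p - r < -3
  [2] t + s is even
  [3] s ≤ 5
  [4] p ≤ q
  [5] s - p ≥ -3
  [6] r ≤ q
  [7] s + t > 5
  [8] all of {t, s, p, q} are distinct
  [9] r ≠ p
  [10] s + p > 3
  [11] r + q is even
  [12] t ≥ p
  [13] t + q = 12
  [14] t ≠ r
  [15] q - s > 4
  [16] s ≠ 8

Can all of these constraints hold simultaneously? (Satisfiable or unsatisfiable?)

Satisfiable

Take p = 3, q = 8, r = 8, s = 2, t = 4. Then constraint 1: p - r = -5; constraint 5: s - p = -1; constraint 7: s + t = 6, and every other listed constraint is also met.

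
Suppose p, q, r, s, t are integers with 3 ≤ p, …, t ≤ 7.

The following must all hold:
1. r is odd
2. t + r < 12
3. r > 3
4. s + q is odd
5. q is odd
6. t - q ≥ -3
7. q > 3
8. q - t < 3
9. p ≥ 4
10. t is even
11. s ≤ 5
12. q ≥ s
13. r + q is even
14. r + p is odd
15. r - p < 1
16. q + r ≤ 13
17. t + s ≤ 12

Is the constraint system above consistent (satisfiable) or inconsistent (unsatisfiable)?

Setting (p, q, r, s, t) = (6, 7, 5, 4, 6) satisfies everything: constraint 2: t + r = 11; constraint 6: t - q = -1; constraint 8: q - t = 1, and the others follow.

Satisfiable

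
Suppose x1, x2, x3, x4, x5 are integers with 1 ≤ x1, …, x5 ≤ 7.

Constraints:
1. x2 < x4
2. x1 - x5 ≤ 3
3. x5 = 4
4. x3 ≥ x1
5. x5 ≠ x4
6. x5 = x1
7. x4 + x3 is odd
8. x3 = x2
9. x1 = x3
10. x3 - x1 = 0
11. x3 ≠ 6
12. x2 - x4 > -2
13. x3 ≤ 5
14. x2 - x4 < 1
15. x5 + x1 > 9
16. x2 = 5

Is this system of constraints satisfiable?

Constraint 3 fixes x5 = 4 and constraint 16 fixes x2 = 5. Constraints 6, 8, and 9 give x5 = x1 = x3 = x2, so x5 = x2. But 4 ≠ 5 — contradiction.

Unsatisfiable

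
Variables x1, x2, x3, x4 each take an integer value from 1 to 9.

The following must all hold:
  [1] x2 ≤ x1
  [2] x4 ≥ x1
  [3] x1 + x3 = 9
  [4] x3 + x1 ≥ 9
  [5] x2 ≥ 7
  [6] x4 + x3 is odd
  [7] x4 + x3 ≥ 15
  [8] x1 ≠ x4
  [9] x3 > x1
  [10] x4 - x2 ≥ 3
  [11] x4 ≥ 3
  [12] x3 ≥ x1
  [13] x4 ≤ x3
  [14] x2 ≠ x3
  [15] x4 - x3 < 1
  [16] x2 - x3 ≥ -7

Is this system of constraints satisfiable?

Unsatisfiable

From constraints 1 and 5: x1 ≥ x2 ≥ 7. From constraints 11 and 13: x3 ≥ x4 ≥ 3. Hence x1 + x3 ≥ 10. But constraint 3 requires x1 + x3 = 9, and 9 < 10. Contradiction.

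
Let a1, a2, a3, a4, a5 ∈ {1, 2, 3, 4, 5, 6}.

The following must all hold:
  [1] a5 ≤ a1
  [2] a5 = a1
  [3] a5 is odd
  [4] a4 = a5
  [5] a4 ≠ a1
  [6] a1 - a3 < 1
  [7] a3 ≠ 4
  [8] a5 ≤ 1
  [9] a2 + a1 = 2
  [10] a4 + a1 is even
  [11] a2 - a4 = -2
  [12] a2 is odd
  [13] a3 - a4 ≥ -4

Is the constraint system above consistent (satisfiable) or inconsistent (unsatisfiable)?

From constraints 2 and 4, a4 = a5 = a1, so a4 = a1. But constraint 5 says a4 ≠ a1. Contradiction.

Unsatisfiable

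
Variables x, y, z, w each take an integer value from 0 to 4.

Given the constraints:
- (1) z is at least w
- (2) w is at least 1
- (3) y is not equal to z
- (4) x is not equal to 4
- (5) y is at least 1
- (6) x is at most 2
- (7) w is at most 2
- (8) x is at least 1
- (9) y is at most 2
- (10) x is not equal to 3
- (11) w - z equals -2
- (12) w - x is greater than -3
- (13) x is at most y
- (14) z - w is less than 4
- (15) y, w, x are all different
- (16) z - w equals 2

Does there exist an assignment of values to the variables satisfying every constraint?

Constraints 2, 5, 6, 7, 8, and 9 confine each of y, w, x to the 2 values {1, 2}.
Constraint 15 requires all 3 of them to be distinct, but only 2 values are available — impossible by the pigeonhole principle.

Unsatisfiable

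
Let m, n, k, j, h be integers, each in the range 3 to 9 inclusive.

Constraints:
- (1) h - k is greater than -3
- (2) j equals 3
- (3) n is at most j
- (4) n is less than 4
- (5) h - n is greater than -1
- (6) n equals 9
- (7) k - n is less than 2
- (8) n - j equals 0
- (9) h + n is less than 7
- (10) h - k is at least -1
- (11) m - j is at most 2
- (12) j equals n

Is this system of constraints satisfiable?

Constraint 2 fixes j = 3 and constraint 6 fixes n = 9, but constraint 12 requires j = n. Since 3 ≠ 9, contradiction.

Unsatisfiable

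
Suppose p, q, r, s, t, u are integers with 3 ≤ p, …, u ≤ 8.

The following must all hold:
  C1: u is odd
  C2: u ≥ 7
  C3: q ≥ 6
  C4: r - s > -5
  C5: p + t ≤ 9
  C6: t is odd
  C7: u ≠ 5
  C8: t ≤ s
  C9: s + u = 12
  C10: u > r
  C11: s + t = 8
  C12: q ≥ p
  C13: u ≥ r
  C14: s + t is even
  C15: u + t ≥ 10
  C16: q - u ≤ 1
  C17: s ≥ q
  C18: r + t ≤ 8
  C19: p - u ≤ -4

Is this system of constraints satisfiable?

Unsatisfiable

From constraints 3 and 17: s ≥ q ≥ 6. From constraint 2: u ≥ 7. Hence s + u ≥ 13. But constraint 9 requires s + u = 12, and 12 < 13. Contradiction.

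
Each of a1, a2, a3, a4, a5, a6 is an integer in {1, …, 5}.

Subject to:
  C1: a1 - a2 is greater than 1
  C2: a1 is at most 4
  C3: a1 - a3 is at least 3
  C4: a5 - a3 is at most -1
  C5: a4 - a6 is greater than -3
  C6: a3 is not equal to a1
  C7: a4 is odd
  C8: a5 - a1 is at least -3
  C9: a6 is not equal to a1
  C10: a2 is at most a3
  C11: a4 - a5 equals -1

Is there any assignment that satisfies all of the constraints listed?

Constraints 3, 4, and 8 give a1 − a3 ≥ 3, a3 − a5 ≥ 1, a5 − a1 ≥ -3.
Adding all 3 inequalities: the left sides telescope to 0, and the right sides sum to 3 + 1 + (-3) = 1. So 0 ≥ 1, which is false.

Unsatisfiable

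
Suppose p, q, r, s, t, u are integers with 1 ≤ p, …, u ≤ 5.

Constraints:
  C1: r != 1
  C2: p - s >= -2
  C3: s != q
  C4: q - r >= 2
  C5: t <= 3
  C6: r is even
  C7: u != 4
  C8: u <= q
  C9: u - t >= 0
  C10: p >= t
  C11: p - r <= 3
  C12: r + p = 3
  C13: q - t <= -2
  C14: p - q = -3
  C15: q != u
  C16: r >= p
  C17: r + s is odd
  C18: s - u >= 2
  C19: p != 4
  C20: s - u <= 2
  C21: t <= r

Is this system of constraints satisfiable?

Constraints 2, 4, 9, 11, 13, and 18 give q − r ≥ 2, r − p ≥ -3, p − s ≥ -2, s − u ≥ 2, u − t ≥ 0, t − q ≥ 2.
Adding all 6 inequalities: the left sides telescope to 0, and the right sides sum to 2 + (-3) + (-2) + 2 + 0 + 2 = 1. So 0 ≥ 1, which is false.

Unsatisfiable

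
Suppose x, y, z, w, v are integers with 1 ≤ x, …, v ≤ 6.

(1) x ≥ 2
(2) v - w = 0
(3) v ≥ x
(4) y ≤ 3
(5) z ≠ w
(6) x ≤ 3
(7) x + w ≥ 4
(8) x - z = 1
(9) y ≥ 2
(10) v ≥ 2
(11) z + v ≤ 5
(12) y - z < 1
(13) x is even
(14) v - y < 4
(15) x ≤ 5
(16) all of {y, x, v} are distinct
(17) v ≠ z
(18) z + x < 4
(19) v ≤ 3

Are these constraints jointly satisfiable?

Unsatisfiable

Constraints 1, 4, 6, 9, 10, and 19 confine each of y, x, v to the 2 values {2, 3}.
Constraint 16 requires all 3 of them to be distinct, but only 2 values are available — impossible by the pigeonhole principle.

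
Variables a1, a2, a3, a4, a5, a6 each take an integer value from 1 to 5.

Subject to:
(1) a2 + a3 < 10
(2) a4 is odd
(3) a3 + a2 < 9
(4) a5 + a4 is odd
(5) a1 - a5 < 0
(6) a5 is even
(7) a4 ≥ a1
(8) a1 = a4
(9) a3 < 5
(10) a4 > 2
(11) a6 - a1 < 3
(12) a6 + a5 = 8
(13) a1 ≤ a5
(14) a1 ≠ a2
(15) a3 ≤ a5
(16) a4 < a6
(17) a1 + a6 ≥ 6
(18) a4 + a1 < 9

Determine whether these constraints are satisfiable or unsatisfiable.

Try a1 = 3, a2 = 5, a3 = 2, a4 = 3, a5 = 4, a6 = 4.
Check constraint 1: a2 + a3 = 7; constraint 3: a3 + a2 = 7. The remaining constraints are straightforward to verify.

Satisfiable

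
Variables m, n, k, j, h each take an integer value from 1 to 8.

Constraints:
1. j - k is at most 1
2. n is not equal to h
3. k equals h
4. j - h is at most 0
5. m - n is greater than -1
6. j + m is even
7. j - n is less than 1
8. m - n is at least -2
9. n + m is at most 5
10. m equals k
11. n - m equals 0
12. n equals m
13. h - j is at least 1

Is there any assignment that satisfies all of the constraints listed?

Unsatisfiable

From constraints 3, 10, and 12, n = m = k = h, so n = h. But constraint 2 says n ≠ h. Contradiction.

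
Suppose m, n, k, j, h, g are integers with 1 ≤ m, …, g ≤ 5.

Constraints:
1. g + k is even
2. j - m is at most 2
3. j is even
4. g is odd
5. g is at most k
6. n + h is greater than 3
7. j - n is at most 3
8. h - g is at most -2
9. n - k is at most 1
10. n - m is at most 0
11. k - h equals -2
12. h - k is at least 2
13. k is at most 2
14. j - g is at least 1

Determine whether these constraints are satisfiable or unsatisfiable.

Unsatisfiable

Constraints 7, 8, 9, 12, and 14 give g − h ≥ 2, h − k ≥ 2, k − n ≥ -1, n − j ≥ -3, j − g ≥ 1.
Adding all 5 inequalities: the left sides telescope to 0, and the right sides sum to 2 + 2 + (-1) + (-3) + 1 = 1. So 0 ≥ 1, which is false.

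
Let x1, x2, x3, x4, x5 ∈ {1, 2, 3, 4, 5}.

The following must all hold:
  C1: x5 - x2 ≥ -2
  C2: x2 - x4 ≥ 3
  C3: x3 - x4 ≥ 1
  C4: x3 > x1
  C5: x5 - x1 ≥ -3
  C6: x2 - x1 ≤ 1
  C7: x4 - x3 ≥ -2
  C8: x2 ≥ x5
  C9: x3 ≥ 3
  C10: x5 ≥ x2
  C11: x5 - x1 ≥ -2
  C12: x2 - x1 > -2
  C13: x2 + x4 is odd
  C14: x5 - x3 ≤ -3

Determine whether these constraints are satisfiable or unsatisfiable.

Unsatisfiable

Constraints 2, 6, 7, 11, and 14 give x4 − x3 ≥ -2, x3 − x5 ≥ 3, x5 − x1 ≥ -2, x1 − x2 ≥ -1, x2 − x4 ≥ 3.
Adding all 5 inequalities: the left sides telescope to 0, and the right sides sum to (-2) + 3 + (-2) + (-1) + 3 = 1. So 0 ≥ 1, which is false.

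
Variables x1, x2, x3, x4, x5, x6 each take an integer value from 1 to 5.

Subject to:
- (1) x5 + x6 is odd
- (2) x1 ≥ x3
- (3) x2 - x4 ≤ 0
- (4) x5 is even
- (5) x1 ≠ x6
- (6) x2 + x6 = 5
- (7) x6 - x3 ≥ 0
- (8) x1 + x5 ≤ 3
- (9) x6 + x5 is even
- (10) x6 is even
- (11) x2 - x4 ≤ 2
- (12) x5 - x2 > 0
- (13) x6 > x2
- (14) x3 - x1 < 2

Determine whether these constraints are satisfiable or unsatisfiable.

Unsatisfiable

Constraint 4 makes x5 even and constraint 10 makes x6 even, so x5 + x6 must be even. Constraint 1 says x5 + x6 is odd — contradiction.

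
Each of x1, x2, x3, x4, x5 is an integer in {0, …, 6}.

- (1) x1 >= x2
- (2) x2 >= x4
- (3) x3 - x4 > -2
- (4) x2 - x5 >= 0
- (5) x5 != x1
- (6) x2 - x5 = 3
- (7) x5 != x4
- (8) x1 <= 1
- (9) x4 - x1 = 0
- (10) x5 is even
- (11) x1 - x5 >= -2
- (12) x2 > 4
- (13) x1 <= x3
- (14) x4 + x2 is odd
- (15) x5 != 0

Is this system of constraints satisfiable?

From constraint 12: x2 ≥ 5. From constraints 1 and 8: x2 ≤ x1 and x1 ≤ 1, so x2 ≤ 1. But 1 < 5, so no value of x2 works.

Unsatisfiable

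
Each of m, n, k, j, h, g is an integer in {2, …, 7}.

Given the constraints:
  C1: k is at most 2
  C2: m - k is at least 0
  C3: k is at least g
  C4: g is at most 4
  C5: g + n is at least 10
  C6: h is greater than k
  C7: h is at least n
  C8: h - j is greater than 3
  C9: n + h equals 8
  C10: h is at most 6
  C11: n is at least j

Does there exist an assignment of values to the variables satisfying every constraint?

From constraints 1 and 3: g ≤ k ≤ 2. From constraints 7 and 10: n ≤ h ≤ 6. Hence g + n ≤ 8. But constraint 5 requires g + n ≥ 10, and 10 > 8. Contradiction.

Unsatisfiable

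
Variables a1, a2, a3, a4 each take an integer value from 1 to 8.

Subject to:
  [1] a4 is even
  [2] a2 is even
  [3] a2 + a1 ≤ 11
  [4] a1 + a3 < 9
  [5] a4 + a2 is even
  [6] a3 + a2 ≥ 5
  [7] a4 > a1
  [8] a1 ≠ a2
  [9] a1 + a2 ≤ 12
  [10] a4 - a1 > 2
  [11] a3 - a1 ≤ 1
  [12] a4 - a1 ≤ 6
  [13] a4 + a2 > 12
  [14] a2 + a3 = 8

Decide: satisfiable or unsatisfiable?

Satisfiable

The assignment a1 = 4, a2 = 6, a3 = 2, a4 = 8 works:
  constraint 3 holds since a2 + a1 = 10.
  constraint 4 holds since a1 + a3 = 6.
  constraint 6 holds since a3 + a2 = 8.
The rest check out directly.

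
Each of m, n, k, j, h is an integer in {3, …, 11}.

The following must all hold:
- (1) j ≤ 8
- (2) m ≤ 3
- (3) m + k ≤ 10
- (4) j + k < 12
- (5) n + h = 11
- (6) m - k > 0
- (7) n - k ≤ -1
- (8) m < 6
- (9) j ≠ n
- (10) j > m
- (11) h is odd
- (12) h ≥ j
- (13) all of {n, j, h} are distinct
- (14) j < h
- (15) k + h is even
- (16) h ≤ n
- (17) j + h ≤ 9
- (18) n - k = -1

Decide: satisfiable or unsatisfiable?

Unsatisfiable

Constraints 6, 7, 10, 14, and 16 give n < k, k < m, m < j, j < h, h ≤ n. Chaining: n < k < m < j < h ≤ n, which forces n < n — impossible.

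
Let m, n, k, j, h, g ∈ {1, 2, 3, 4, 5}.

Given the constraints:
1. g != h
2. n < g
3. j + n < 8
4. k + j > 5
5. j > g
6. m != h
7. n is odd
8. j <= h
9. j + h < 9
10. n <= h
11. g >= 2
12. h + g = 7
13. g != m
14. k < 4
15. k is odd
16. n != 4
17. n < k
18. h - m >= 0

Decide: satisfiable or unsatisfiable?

One satisfying assignment is m = 1, n = 1, k = 3, j = 4, h = 4, g = 3.
For the less obvious constraints — constraint 3: j + n = 5; constraint 4: k + j = 7; constraint 9: j + h = 8 — and the others hold by inspection.

Satisfiable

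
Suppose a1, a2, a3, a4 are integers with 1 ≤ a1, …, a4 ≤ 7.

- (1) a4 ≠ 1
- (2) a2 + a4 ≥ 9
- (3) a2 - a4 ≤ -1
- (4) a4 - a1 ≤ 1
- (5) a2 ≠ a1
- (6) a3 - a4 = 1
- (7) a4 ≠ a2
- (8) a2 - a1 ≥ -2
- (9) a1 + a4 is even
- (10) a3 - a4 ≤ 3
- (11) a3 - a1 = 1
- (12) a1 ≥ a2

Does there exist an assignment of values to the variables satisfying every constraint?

Satisfiable

One satisfying assignment is a1 = 6, a2 = 5, a3 = 7, a4 = 6.
For the less obvious constraints — constraint 2: a2 + a4 = 11; constraint 3: a2 - a4 = -1 — and the others hold by inspection.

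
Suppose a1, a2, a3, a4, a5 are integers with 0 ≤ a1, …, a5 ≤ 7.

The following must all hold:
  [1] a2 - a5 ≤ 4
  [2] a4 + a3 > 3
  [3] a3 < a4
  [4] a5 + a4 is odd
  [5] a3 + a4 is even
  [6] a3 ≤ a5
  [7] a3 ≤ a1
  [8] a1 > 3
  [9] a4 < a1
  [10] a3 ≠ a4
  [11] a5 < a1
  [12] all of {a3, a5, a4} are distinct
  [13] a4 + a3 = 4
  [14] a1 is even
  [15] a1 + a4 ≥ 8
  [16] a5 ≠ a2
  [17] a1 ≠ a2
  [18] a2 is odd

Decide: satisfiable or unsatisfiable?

The assignment a1 = 6, a2 = 3, a3 = 1, a4 = 3, a5 = 2 works:
  constraint 1 holds since a2 - a5 = 1.
  constraint 2 holds since a4 + a3 = 4.
  constraint 13 holds since a4 + a3 = 4.
The rest check out directly.

Satisfiable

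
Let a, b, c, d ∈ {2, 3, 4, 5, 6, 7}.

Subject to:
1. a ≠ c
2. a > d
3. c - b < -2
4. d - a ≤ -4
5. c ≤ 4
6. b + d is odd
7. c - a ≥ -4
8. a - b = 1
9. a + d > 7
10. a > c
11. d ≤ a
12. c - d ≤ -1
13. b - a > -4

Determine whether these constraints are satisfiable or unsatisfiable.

Unsatisfiable

Constraints 4, 7, and 12 give a − d ≥ 4, d − c ≥ 1, c − a ≥ -4.
Adding all 3 inequalities: the left sides telescope to 0, and the right sides sum to 4 + 1 + (-4) = 1. So 0 ≥ 1, which is false.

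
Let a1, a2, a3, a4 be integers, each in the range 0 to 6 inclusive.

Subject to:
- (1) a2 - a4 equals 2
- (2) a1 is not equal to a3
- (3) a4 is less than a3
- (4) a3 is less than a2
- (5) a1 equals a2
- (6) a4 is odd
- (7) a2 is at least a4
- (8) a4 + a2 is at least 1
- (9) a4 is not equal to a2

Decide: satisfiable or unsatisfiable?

Satisfiable

Setting (a1, a2, a3, a4) = (3, 3, 2, 1) satisfies everything: constraint 1: a2 - a4 = 2; constraint 8: a4 + a2 = 4, and the others follow.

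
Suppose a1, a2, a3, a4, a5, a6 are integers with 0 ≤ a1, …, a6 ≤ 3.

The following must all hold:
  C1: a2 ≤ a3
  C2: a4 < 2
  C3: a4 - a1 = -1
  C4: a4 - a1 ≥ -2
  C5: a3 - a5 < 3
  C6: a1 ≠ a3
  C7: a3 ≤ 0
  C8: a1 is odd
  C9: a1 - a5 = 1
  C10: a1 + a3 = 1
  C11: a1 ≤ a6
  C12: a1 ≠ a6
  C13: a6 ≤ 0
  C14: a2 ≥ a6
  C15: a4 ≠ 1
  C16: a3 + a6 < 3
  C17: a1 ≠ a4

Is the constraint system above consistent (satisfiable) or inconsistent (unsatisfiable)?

From constraints 11 and 13: a1 ≤ a6 ≤ 0. From constraint 7: a3 ≤ 0. Hence a1 + a3 ≤ 0. But constraint 10 requires a1 + a3 = 1, and 1 > 0. Contradiction.

Unsatisfiable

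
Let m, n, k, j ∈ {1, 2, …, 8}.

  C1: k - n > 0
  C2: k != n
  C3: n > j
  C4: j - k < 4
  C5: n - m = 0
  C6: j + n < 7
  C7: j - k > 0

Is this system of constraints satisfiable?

Constraints 1, 3, and 7 give n < k, k < j, j < n. Chaining: n < k < j < n, which forces n < n — impossible.

Unsatisfiable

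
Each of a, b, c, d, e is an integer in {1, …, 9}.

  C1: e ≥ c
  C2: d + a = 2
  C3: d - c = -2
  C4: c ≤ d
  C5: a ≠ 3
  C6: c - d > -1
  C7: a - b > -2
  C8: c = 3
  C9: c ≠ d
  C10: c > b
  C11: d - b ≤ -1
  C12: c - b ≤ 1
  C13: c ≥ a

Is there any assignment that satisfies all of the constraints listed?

Constraints 4, 10, and 11 give b < c, c ≤ d, d < b. Chaining: b < c ≤ d < b, which forces b < b — impossible.

Unsatisfiable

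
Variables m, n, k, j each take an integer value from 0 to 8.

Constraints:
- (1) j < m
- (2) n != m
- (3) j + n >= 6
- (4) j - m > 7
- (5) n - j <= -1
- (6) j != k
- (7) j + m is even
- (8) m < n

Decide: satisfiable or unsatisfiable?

Constraints 1, 5, and 8 give m < n, n < j, j < m. Chaining: m < n < j < m, which forces m < m — impossible.

Unsatisfiable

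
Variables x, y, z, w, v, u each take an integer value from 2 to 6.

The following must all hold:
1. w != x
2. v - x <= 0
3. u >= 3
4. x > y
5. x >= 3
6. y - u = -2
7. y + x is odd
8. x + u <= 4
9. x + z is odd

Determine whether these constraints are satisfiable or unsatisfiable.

Unsatisfiable

From constraint 5: x ≥ 3. From constraint 3: u ≥ 3. Hence x + u ≥ 6. But constraint 8 requires x + u ≤ 4, and 4 < 6. Contradiction.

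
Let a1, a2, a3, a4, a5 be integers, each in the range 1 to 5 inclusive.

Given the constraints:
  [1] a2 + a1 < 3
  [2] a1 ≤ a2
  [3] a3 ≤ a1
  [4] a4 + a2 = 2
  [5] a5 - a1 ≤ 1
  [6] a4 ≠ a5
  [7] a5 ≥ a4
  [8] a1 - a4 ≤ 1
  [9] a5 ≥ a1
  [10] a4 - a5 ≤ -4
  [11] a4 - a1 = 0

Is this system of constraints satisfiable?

Unsatisfiable

Constraints 5, 8, and 10 give a4 − a1 ≥ -1, a1 − a5 ≥ -1, a5 − a4 ≥ 4.
Adding all 3 inequalities: the left sides telescope to 0, and the right sides sum to (-1) + (-1) + 4 = 2. So 0 ≥ 2, which is false.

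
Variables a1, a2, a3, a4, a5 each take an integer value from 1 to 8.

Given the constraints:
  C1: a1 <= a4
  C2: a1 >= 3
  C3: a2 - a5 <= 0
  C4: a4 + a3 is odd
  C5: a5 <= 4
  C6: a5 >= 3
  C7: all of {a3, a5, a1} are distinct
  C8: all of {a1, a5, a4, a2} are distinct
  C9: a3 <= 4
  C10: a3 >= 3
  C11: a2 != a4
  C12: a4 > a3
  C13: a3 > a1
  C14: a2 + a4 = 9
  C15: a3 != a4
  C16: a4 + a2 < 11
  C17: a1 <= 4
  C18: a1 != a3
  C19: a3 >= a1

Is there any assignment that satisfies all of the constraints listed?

Unsatisfiable

Constraints 2, 5, 6, 9, 10, and 17 confine each of a3, a5, a1 to the 2 values {3, 4}.
Constraint 7 requires all 3 of them to be distinct, but only 2 values are available — impossible by the pigeonhole principle.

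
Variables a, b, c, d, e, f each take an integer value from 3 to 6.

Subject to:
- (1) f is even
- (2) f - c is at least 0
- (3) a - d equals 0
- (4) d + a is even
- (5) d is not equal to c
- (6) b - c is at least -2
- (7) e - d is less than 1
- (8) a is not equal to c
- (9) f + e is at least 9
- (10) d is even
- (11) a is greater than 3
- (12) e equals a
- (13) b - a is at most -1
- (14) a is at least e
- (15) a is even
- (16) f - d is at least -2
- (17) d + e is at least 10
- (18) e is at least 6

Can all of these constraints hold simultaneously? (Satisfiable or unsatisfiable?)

The assignment a = 6, b = 5, c = 5, d = 6, e = 6, f = 6 works:
  constraint 2 holds since f - c = 1.
  constraint 3 holds since a - d = 0.
  constraint 6 holds since b - c = 0.
The rest check out directly.

Satisfiable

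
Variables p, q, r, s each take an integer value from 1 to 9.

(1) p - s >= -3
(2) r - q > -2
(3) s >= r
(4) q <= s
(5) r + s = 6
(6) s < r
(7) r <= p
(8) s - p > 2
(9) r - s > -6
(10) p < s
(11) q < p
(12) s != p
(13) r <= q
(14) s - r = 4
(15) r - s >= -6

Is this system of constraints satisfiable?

Unsatisfiable

Constraints 6, 10, 11, and 13 give p < s, s < r, r ≤ q, q < p. Chaining: p < s < r ≤ q < p, which forces p < p — impossible.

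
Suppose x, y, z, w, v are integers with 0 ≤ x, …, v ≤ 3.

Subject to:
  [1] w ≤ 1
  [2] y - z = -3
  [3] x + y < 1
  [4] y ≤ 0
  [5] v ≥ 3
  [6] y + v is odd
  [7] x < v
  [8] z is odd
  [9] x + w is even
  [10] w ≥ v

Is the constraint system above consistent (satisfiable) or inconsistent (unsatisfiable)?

Unsatisfiable

From constraint 5: v ≥ 3. From constraints 1 and 10: v ≤ w and w ≤ 1, so v ≤ 1. But 1 < 3, so no value of v works.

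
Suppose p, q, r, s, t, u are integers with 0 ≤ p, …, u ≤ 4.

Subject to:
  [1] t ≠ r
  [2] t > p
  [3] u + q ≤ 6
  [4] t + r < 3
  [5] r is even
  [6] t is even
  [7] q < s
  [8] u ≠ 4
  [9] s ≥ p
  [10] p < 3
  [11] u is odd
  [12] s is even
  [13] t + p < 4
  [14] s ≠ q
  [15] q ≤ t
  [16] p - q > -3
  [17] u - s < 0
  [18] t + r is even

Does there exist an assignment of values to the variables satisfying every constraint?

The assignment p = 1, q = 1, r = 0, s = 4, t = 2, u = 3 works:
  constraint 3 holds since u + q = 4.
  constraint 4 holds since t + r = 2.
The rest check out directly.

Satisfiable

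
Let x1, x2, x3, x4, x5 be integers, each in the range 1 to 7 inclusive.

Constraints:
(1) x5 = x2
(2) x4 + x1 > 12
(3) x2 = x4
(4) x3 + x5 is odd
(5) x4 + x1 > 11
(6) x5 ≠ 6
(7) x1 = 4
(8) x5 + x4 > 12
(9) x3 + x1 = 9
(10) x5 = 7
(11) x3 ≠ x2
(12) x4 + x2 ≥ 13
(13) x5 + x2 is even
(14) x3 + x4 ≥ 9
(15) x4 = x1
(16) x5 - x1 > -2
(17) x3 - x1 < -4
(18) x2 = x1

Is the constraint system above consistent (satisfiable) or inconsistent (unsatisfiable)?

Constraint 10 fixes x5 = 7 and constraint 7 fixes x1 = 4. Constraints 1, 3, and 15 give x5 = x2 = x4 = x1, so x5 = x1. But 7 ≠ 4 — contradiction.

Unsatisfiable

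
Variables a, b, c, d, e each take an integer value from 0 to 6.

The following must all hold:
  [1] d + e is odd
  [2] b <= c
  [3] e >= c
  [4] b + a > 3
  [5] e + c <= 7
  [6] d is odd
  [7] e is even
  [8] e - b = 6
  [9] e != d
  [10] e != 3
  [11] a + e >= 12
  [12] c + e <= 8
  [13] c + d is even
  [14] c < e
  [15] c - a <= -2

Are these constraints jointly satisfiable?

One satisfying assignment is a = 6, b = 0, c = 1, d = 5, e = 6.
For the less obvious constraints — constraint 4: b + a = 6; constraint 5: e + c = 7; constraint 8: e - b = 6 — and the others hold by inspection.

Satisfiable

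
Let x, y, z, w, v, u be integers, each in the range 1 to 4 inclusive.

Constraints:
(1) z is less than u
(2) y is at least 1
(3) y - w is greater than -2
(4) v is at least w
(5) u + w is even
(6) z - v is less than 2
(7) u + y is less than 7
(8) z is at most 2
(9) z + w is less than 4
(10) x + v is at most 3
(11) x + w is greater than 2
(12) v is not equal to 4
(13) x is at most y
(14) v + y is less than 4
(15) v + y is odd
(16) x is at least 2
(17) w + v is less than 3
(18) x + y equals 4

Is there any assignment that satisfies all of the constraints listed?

Setting (x, y, z, w, v, u) = (2, 2, 2, 1, 1, 3) satisfies everything: constraint 3: y - w = 1; constraint 6: z - v = 1; constraint 7: u + y = 5, and the others follow.

Satisfiable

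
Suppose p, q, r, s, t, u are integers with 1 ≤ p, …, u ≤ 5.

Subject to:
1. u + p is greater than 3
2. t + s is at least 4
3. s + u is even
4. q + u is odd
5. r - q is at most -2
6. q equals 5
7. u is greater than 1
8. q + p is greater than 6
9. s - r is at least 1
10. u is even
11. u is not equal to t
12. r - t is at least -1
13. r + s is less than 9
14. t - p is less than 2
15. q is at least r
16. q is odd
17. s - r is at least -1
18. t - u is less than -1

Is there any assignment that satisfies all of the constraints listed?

Satisfiable

One satisfying assignment is p = 2, q = 5, r = 2, s = 4, t = 2, u = 4.
For the less obvious constraints — constraint 1: u + p = 6; constraint 2: t + s = 6 — and the others hold by inspection.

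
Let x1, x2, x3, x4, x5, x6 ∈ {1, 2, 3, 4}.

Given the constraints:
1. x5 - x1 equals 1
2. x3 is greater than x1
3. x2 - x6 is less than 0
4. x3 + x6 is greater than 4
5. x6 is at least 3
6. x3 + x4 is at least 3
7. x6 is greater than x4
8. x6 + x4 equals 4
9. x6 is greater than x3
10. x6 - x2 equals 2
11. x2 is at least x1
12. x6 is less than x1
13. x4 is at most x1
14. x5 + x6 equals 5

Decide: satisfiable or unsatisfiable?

Constraints 2, 9, and 12 give x6 < x1, x1 < x3, x3 < x6. Chaining: x6 < x1 < x3 < x6, which forces x6 < x6 — impossible.

Unsatisfiable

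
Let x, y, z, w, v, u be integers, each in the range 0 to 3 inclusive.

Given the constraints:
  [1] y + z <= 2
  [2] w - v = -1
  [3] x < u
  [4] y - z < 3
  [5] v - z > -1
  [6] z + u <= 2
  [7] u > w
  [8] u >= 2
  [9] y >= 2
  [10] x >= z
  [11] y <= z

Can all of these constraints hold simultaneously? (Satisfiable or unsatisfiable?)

Unsatisfiable

From constraints 9 and 11: z ≥ y ≥ 2. From constraint 8: u ≥ 2. Hence z + u ≥ 4. But constraint 6 requires z + u ≤ 2, and 2 < 4. Contradiction.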